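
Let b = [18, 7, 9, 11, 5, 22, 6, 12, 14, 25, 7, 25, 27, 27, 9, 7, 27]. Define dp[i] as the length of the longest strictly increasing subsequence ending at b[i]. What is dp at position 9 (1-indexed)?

dp[i] = 1 + max{dp[j] : j<i, b[j]<b[i]} (or 1 if no such j):
i:      1  2  3  4  5  6  7  8  9 10 11 12 13 14 15 16 17
b[i]:  18  7  9 11  5 22  6 12 14 25  7 25 27 27  9  7 27
dp:     1  1  2  3  1  4  2  4  5  6  3  6  7  7  4  3  7
At index 9 the value is 5.

5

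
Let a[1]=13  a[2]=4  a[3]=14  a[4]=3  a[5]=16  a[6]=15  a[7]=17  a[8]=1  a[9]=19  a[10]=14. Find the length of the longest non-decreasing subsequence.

Track the smallest tail for each achievable length (allowing ties):
13 → extends → [13]
4 → replaces 13 → [4]
14 → extends → [4, 14]
3 → replaces 4 → [3, 14]
16 → extends → [3, 14, 16]
15 → replaces 16 → [3, 14, 15]
17 → extends → [3, 14, 15, 17]
1 → replaces 3 → [1, 14, 15, 17]
19 → extends → [1, 14, 15, 17, 19]
14 → replaces 15 → [1, 14, 14, 17, 19]
Five tails, so the longest non-decreasing subsequence has length 5 (e.g. 13, 14, 16, 17, 19).

5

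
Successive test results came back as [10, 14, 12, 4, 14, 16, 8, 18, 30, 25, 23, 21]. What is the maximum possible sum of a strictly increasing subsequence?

Let S[i] be the best sum of a strictly increasing subsequence ending at i:
i:       1   2   3   4   5   6   7   8   9  10  11  12
a[i]:   10  14  12   4  14  16   8  18  30  25  23  21
S:      10  24  22   4  36  52  12  70 100  95  93  91
Maximum is 100 (e.g. 10 + 12 + 14 + 16 + 18 + 30).

100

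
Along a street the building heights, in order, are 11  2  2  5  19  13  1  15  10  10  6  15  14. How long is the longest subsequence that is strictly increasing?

Track the smallest tail for each achievable length (strict):
11 → extends → [11]
2 → replaces 11 → [2]
2 → already a tail → [2]
5 → extends → [2, 5]
19 → extends → [2, 5, 19]
13 → replaces 19 → [2, 5, 13]
1 → replaces 2 → [1, 5, 13]
15 → extends → [1, 5, 13, 15]
10 → replaces 13 → [1, 5, 10, 15]
10 → already a tail → [1, 5, 10, 15]
6 → replaces 10 → [1, 5, 6, 15]
15 → already a tail → [1, 5, 6, 15]
14 → replaces 15 → [1, 5, 6, 14]
Four tails, so the longest strictly increasing subsequence has length 4 (e.g. 2, 5, 13, 15).

4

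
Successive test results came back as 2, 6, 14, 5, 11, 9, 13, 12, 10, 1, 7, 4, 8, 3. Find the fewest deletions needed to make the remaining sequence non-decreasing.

Fewest deletions = n − (longest non-decreasing subsequence).
i:      1  2  3  4  5  6  7  8  9 10 11 12 13 14
a[i]:   2  6 14  5 11  9 13 12 10  1  7  4  8  3
dp:     1  2  3  2  3  3  4  4  4  1  3  2  4  2
max dp = 4, so deletions = 14 − 4 = 10.

10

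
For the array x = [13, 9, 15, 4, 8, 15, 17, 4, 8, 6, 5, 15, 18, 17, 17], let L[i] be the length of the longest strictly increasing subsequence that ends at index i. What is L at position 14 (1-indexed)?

4

dp[i] = 1 + max{dp[j] : j<i, x[j]<x[i]} (or 1 if no such j):
i:      1  2  3  4  5  6  7  8  9 10 11 12 13 14 15
x[i]:  13  9 15  4  8 15 17  4  8  6  5 15 18 17 17
dp:     1  1  2  1  2  3  4  1  2  2  2  3  5  4  4
At index 14 the value is 4.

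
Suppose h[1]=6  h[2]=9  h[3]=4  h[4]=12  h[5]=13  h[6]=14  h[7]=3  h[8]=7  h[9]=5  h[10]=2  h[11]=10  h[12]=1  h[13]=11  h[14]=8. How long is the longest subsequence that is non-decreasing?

Let dp[i] be the length of the longest such subsequence ending at index i:
i:      1  2  3  4  5  6  7  8  9 10 11 12 13 14
h[i]:   6  9  4 12 13 14  3  7  5  2 10  1 11  8
dp:     1  2  1  3  4  5  1  2  2  1  3  1  4  3
Maximum dp value is 5.

5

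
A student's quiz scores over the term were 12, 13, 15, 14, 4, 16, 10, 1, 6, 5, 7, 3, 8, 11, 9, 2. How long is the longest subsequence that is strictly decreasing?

7

Negate each value so 'decreasing' becomes 'increasing', then run patience tails on the negated sequence:
-12 → extends → [-12]
-13 → replaces -12 → [-13]
-15 → replaces -13 → [-15]
-14 → extends → [-15, -14]
-4 → extends → [-15, -14, -4]
-16 → replaces -15 → [-16, -14, -4]
-10 → replaces -4 → [-16, -14, -10]
-1 → extends → [-16, -14, -10, -1]
-6 → replaces -1 → [-16, -14, -10, -6]
-5 → extends → [-16, -14, -10, -6, -5]
-7 → replaces -6 → [-16, -14, -10, -7, -5]
-3 → extends → [-16, -14, -10, -7, -5, -3]
-8 → replaces -7 → [-16, -14, -10, -8, -5, -3]
-11 → replaces -10 → [-16, -14, -11, -8, -5, -3]
-9 → replaces -8 → [-16, -14, -11, -9, -5, -3]
-2 → extends → [-16, -14, -11, -9, -5, -3, -2]
Seven tails, so the longest strictly decreasing subsequence of the original has length 7.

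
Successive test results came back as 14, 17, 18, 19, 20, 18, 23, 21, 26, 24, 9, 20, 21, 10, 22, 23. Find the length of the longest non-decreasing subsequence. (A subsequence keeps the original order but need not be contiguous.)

9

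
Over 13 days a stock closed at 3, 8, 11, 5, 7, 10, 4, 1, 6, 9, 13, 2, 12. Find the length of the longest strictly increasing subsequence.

Track the smallest tail for each achievable length (strict):
3 → extends → [3]
8 → extends → [3, 8]
11 → extends → [3, 8, 11]
5 → replaces 8 → [3, 5, 11]
7 → replaces 11 → [3, 5, 7]
10 → extends → [3, 5, 7, 10]
4 → replaces 5 → [3, 4, 7, 10]
1 → replaces 3 → [1, 4, 7, 10]
6 → replaces 7 → [1, 4, 6, 10]
9 → replaces 10 → [1, 4, 6, 9]
13 → extends → [1, 4, 6, 9, 13]
2 → replaces 4 → [1, 2, 6, 9, 13]
12 → replaces 13 → [1, 2, 6, 9, 12]
Five tails, so the longest strictly increasing subsequence has length 5 (e.g. 3, 5, 7, 10, 13).

5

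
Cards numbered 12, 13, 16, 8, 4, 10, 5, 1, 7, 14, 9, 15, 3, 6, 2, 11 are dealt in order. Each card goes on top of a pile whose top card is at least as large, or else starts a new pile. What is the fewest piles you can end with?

5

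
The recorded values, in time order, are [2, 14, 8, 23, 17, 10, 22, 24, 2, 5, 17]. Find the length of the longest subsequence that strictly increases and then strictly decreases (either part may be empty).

inc[i] = longest strictly increasing subsequence ending at i; dec[i] = longest strictly decreasing subsequence starting at i:
i:      1  2  3  4  5  6  7  8  9 10 11
a[i]:   2 14  8 23 17 10 22 24  2  5 17
inc:    1  2  2  3  3  3  4  5  1  2  4
dec:    1  3  2  4  3  2  2  2  1  1  1
Best peak at i=4 (value 23): inc=3, dec=4, length 3+4−1 = 6.

6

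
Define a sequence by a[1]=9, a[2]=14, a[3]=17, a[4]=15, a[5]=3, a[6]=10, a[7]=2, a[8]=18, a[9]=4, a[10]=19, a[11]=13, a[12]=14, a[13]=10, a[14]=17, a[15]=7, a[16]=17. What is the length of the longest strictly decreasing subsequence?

Negate each value so 'decreasing' becomes 'increasing', then run patience tails on the negated sequence:
-9 → extends → [-9]
-14 → replaces -9 → [-14]
-17 → replaces -14 → [-17]
-15 → extends → [-17, -15]
-3 → extends → [-17, -15, -3]
-10 → replaces -3 → [-17, -15, -10]
-2 → extends → [-17, -15, -10, -2]
-18 → replaces -17 → [-18, -15, -10, -2]
-4 → replaces -2 → [-18, -15, -10, -4]
-19 → replaces -18 → [-19, -15, -10, -4]
-13 → replaces -10 → [-19, -15, -13, -4]
-14 → replaces -13 → [-19, -15, -14, -4]
-10 → replaces -4 → [-19, -15, -14, -10]
-17 → replaces -15 → [-19, -17, -14, -10]
-7 → extends → [-19, -17, -14, -10, -7]
-17 → already a tail → [-19, -17, -14, -10, -7]
Five tails, so the longest strictly decreasing subsequence of the original has length 5.

5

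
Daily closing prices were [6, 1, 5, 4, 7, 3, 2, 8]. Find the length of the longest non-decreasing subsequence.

4

Track the smallest tail for each achievable length (allowing ties):
6 → extends → [6]
1 → replaces 6 → [1]
5 → extends → [1, 5]
4 → replaces 5 → [1, 4]
7 → extends → [1, 4, 7]
3 → replaces 4 → [1, 3, 7]
2 → replaces 3 → [1, 2, 7]
8 → extends → [1, 2, 7, 8]
Four tails, so the longest non-decreasing subsequence has length 4 (e.g. 1, 5, 7, 8).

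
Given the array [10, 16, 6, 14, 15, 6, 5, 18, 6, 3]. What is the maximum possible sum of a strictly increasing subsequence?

Let S[i] be the best sum of a strictly increasing subsequence ending at i:
i:      1  2  3  4  5  6  7  8  9 10
a[i]:  10 16  6 14 15  6  5 18  6  3
S:     10 26  6 24 39  6  5 57 11  3
Maximum is 57 (e.g. 10 + 14 + 15 + 18).

57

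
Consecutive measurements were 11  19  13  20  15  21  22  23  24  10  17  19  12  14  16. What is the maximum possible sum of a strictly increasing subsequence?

Let S[i] be the best sum of a strictly increasing subsequence ending at i:
i:       1   2   3   4   5   6   7   8   9  10  11  12  13  14  15
a[i]:   11  19  13  20  15  21  22  23  24  10  17  19  12  14  16
S:      11  30  24  50  39  71  93 116 140  10  56  75  23  38  55
Maximum is 140 (e.g. 11 + 19 + 20 + 21 + 22 + 23 + 24).

140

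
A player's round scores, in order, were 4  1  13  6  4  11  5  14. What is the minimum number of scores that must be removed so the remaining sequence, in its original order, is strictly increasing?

4

Fewest deletions = n − (longest strictly increasing subsequence).
Patience tails:
4 → extends → [4]
1 → replaces 4 → [1]
13 → extends → [1, 13]
6 → replaces 13 → [1, 6]
4 → replaces 6 → [1, 4]
11 → extends → [1, 4, 11]
5 → replaces 11 → [1, 4, 5]
14 → extends → [1, 4, 5, 14]
Longest strictly increasing subsequence has length 4, so deletions = 8 − 4 = 4.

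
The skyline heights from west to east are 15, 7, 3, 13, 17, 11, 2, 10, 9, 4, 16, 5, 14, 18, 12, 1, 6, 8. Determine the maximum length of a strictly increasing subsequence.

5

Let dp[i] be the length of the longest such subsequence ending at index i:
i:      1  2  3  4  5  6  7  8  9 10 11 12 13 14 15 16 17 18
a[i]:  15  7  3 13 17 11  2 10  9  4 16  5 14 18 12  1  6  8
dp:     1  1  1  2  3  2  1  2  2  2  3  3  4  5  4  1  4  5
Maximum dp value is 5.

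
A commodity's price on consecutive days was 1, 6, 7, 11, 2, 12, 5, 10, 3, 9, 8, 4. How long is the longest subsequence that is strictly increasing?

5

Track the smallest tail for each achievable length (strict):
1 → extends → [1]
6 → extends → [1, 6]
7 → extends → [1, 6, 7]
11 → extends → [1, 6, 7, 11]
2 → replaces 6 → [1, 2, 7, 11]
12 → extends → [1, 2, 7, 11, 12]
5 → replaces 7 → [1, 2, 5, 11, 12]
10 → replaces 11 → [1, 2, 5, 10, 12]
3 → replaces 5 → [1, 2, 3, 10, 12]
9 → replaces 10 → [1, 2, 3, 9, 12]
8 → replaces 9 → [1, 2, 3, 8, 12]
4 → replaces 8 → [1, 2, 3, 4, 12]
Five tails, so the longest strictly increasing subsequence has length 5 (e.g. 1, 6, 7, 11, 12).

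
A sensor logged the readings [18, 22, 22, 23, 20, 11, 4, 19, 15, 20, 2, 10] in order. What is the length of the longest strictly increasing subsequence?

Let dp[i] be the length of the longest such subsequence ending at index i:
i:      1  2  3  4  5  6  7  8  9 10 11 12
a[i]:  18 22 22 23 20 11  4 19 15 20  2 10
dp:     1  2  2  3  2  1  1  2  2  3  1  2
Maximum dp value is 3.

3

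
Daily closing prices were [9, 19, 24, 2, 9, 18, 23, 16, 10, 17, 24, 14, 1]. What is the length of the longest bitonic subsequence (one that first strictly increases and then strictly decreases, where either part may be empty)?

7

inc[i] = longest strictly increasing subsequence ending at i; dec[i] = longest strictly decreasing subsequence starting at i:
i:      1  2  3  4  5  6  7  8  9 10 11 12 13
a[i]:   9 19 24  2  9 18 23 16 10 17 24 14  1
inc:    1  2  3  1  2  3  4  3  3  4  5  4  1
dec:    3  5  5  2  2  4  4  3  2  3  3  2  1
Best peak at i=3 (value 24): inc=3, dec=5, length 3+5−1 = 7.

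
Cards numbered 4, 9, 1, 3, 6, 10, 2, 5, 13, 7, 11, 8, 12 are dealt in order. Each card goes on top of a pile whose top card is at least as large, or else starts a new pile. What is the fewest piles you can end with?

6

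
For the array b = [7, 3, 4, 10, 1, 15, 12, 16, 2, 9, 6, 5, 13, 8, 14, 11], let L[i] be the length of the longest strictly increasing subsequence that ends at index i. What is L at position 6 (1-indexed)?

dp[i] = 1 + max{dp[j] : j<i, b[j]<b[i]} (or 1 if no such j):
i:      1  2  3  4  5  6  7  8  9 10 11 12 13 14 15 16
b[i]:   7  3  4 10  1 15 12 16  2  9  6  5 13  8 14 11
dp:     1  1  2  3  1  4  4  5  2  3  3  3  5  4  6  5
At index 6 the value is 4.

4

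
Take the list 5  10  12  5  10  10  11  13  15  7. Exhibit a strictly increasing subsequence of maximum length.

5, 10, 12, 13, 15

Patience tails give the LIS length; then backtrack through the dp parents:
5 → extends → [5]
10 → extends → [5, 10]
12 → extends → [5, 10, 12]
5 → already a tail → [5, 10, 12]
10 → already a tail → [5, 10, 12]
10 → already a tail → [5, 10, 12]
11 → replaces 12 → [5, 10, 11]
13 → extends → [5, 10, 11, 13]
15 → extends → [5, 10, 11, 13, 15]
7 → replaces 10 → [5, 7, 11, 13, 15]
Length 5; one witness is 5, 10, 12, 13, 15.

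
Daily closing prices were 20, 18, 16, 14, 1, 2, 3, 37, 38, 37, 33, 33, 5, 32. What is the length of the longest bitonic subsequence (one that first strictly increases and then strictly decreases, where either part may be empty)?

inc[i] = longest strictly increasing subsequence ending at i; dec[i] = longest strictly decreasing subsequence starting at i:
i:      1  2  3  4  5  6  7  8  9 10 11 12 13 14
a[i]:  20 18 16 14  1  2  3 37 38 37 33 33  5 32
inc:    1  1  1  1  1  2  3  4  5  4  4  4  4  5
dec:    5  4  3  2  1  1  1  3  4  3  2  2  1  1
Best peak at i=9 (value 38): inc=5, dec=4, length 5+4−1 = 8.

8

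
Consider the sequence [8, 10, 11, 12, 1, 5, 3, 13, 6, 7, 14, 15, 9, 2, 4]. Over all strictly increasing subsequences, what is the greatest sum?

83

Let S[i] be the best sum of a strictly increasing subsequence ending at i:
i:      1  2  3  4  5  6  7  8  9 10 11 12 13 14 15
a[i]:   8 10 11 12  1  5  3 13  6  7 14 15  9  2  4
S:      8 18 29 41  1  6  4 54 12 19 68 83 28  3  8
Maximum is 83 (e.g. 8 + 10 + 11 + 12 + 13 + 14 + 15).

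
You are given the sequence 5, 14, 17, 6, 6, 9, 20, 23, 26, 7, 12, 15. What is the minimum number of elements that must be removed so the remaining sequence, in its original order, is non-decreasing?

Fewest deletions = n − (longest non-decreasing subsequence).
i:      1  2  3  4  5  6  7  8  9 10 11 12
a[i]:   5 14 17  6  6  9 20 23 26  7 12 15
dp:     1  2  3  2  3  4  5  6  7  4  5  6
max dp = 7, so deletions = 12 − 7 = 5.

5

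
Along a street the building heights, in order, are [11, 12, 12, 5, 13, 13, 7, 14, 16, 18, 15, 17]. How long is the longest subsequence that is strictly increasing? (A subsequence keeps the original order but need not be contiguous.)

6

Let dp[i] be the length of the longest such subsequence ending at index i:
i:      1  2  3  4  5  6  7  8  9 10 11 12
a[i]:  11 12 12  5 13 13  7 14 16 18 15 17
dp:     1  2  2  1  3  3  2  4  5  6  5  6
Maximum dp value is 6.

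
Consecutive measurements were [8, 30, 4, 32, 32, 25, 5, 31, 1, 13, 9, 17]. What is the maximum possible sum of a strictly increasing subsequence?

Let S[i] be the best sum of a strictly increasing subsequence ending at i:
i:      1  2  3  4  5  6  7  8  9 10 11 12
a[i]:   8 30  4 32 32 25  5 31  1 13  9 17
S:      8 38  4 70 70 33  9 69  1 22 18 39
Maximum is 70 (e.g. 8 + 30 + 32).

70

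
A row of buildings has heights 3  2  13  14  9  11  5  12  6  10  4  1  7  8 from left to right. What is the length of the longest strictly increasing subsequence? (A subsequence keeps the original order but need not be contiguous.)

5

Track the smallest tail for each achievable length (strict):
3 → extends → [3]
2 → replaces 3 → [2]
13 → extends → [2, 13]
14 → extends → [2, 13, 14]
9 → replaces 13 → [2, 9, 14]
11 → replaces 14 → [2, 9, 11]
5 → replaces 9 → [2, 5, 11]
12 → extends → [2, 5, 11, 12]
6 → replaces 11 → [2, 5, 6, 12]
10 → replaces 12 → [2, 5, 6, 10]
4 → replaces 5 → [2, 4, 6, 10]
1 → replaces 2 → [1, 4, 6, 10]
7 → replaces 10 → [1, 4, 6, 7]
8 → extends → [1, 4, 6, 7, 8]
Five tails, so the longest strictly increasing subsequence has length 5 (e.g. 3, 5, 6, 7, 8).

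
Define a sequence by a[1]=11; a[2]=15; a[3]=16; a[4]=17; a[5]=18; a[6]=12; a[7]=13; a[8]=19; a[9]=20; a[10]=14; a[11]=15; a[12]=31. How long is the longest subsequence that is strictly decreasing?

2

Negate each value so 'decreasing' becomes 'increasing', then run patience tails on the negated sequence:
-11 → extends → [-11]
-15 → replaces -11 → [-15]
-16 → replaces -15 → [-16]
-17 → replaces -16 → [-17]
-18 → replaces -17 → [-18]
-12 → extends → [-18, -12]
-13 → replaces -12 → [-18, -13]
-19 → replaces -18 → [-19, -13]
-20 → replaces -19 → [-20, -13]
-14 → replaces -13 → [-20, -14]
-15 → replaces -14 → [-20, -15]
-31 → replaces -20 → [-31, -15]
Two tails, so the longest strictly decreasing subsequence of the original has length 2.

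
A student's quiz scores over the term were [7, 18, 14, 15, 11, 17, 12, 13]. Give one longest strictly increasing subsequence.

7, 14, 15, 17

Patience tails give the LIS length; then backtrack through the dp parents:
7 → extends → [7]
18 → extends → [7, 18]
14 → replaces 18 → [7, 14]
15 → extends → [7, 14, 15]
11 → replaces 14 → [7, 11, 15]
17 → extends → [7, 11, 15, 17]
12 → replaces 15 → [7, 11, 12, 17]
13 → replaces 17 → [7, 11, 12, 13]
Length 4; one witness is 7, 14, 15, 17.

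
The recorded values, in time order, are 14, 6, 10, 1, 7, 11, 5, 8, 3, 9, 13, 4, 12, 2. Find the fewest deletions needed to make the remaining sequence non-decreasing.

Fewest deletions = n − (longest non-decreasing subsequence).
Patience tails:
14 → extends → [14]
6 → replaces 14 → [6]
10 → extends → [6, 10]
1 → replaces 6 → [1, 10]
7 → replaces 10 → [1, 7]
11 → extends → [1, 7, 11]
5 → replaces 7 → [1, 5, 11]
8 → replaces 11 → [1, 5, 8]
3 → replaces 5 → [1, 3, 8]
9 → extends → [1, 3, 8, 9]
13 → extends → [1, 3, 8, 9, 13]
4 → replaces 8 → [1, 3, 4, 9, 13]
12 → replaces 13 → [1, 3, 4, 9, 12]
2 → replaces 3 → [1, 2, 4, 9, 12]
Longest non-decreasing subsequence has length 5, so deletions = 14 − 5 = 9.

9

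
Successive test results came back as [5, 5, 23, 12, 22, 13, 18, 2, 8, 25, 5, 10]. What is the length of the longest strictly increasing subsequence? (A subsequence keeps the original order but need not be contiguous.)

Let dp[i] be the length of the longest such subsequence ending at index i:
i:      1  2  3  4  5  6  7  8  9 10 11 12
a[i]:   5  5 23 12 22 13 18  2  8 25  5 10
dp:     1  1  2  2  3  3  4  1  2  5  2  3
Maximum dp value is 5.

5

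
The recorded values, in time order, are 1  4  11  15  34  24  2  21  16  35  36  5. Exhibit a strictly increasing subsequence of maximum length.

1, 4, 11, 15, 34, 35, 36

Patience tails give the LIS length; then backtrack through the dp parents:
1 → extends → [1]
4 → extends → [1, 4]
11 → extends → [1, 4, 11]
15 → extends → [1, 4, 11, 15]
34 → extends → [1, 4, 11, 15, 34]
24 → replaces 34 → [1, 4, 11, 15, 24]
2 → replaces 4 → [1, 2, 11, 15, 24]
21 → replaces 24 → [1, 2, 11, 15, 21]
16 → replaces 21 → [1, 2, 11, 15, 16]
35 → extends → [1, 2, 11, 15, 16, 35]
36 → extends → [1, 2, 11, 15, 16, 35, 36]
5 → replaces 11 → [1, 2, 5, 15, 16, 35, 36]
Length 7; one witness is 1, 4, 11, 15, 34, 35, 36.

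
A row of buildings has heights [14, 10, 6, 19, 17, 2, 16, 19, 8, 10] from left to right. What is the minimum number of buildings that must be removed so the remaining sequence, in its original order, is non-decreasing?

7

Fewest deletions = n − (longest non-decreasing subsequence).
Patience tails:
14 → extends → [14]
10 → replaces 14 → [10]
6 → replaces 10 → [6]
19 → extends → [6, 19]
17 → replaces 19 → [6, 17]
2 → replaces 6 → [2, 17]
16 → replaces 17 → [2, 16]
19 → extends → [2, 16, 19]
8 → replaces 16 → [2, 8, 19]
10 → replaces 19 → [2, 8, 10]
Longest non-decreasing subsequence has length 3, so deletions = 10 − 3 = 7.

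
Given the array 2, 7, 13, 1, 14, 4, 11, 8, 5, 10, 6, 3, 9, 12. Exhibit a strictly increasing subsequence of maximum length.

2, 4, 5, 6, 9, 12

Patience tails give the LIS length; then backtrack through the dp parents:
2 → extends → [2]
7 → extends → [2, 7]
13 → extends → [2, 7, 13]
1 → replaces 2 → [1, 7, 13]
14 → extends → [1, 7, 13, 14]
4 → replaces 7 → [1, 4, 13, 14]
11 → replaces 13 → [1, 4, 11, 14]
8 → replaces 11 → [1, 4, 8, 14]
5 → replaces 8 → [1, 4, 5, 14]
10 → replaces 14 → [1, 4, 5, 10]
6 → replaces 10 → [1, 4, 5, 6]
3 → replaces 4 → [1, 3, 5, 6]
9 → extends → [1, 3, 5, 6, 9]
12 → extends → [1, 3, 5, 6, 9, 12]
Length 6; one witness is 2, 4, 5, 6, 9, 12.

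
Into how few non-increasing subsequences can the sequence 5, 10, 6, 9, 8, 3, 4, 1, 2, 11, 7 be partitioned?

4

Place each on the leftmost legal pile:
5 → new pile 1 (tops now [5])
10 → new pile 2 (tops now [5, 10])
6 → pile 2 (tops now [5, 6])
9 → new pile 3 (tops now [5, 6, 9])
8 → pile 3 (tops now [5, 6, 8])
3 → pile 1 (tops now [3, 6, 8])
4 → pile 2 (tops now [3, 4, 8])
1 → pile 1 (tops now [1, 4, 8])
2 → pile 2 (tops now [1, 2, 8])
11 → new pile 4 (tops now [1, 2, 8, 11])
7 → pile 3 (tops now [1, 2, 7, 11])
Four piles.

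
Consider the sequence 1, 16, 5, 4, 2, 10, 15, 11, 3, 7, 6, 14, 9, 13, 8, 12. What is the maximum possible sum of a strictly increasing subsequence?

Let S[i] be the best sum of a strictly increasing subsequence ending at i:
i:      1  2  3  4  5  6  7  8  9 10 11 12 13 14 15 16
a[i]:   1 16  5  4  2 10 15 11  3  7  6 14  9 13  8 12
S:      1 17  6  5  3 16 31 27  6 13 12 41 22 40 21 39
Maximum is 41 (e.g. 1 + 5 + 10 + 11 + 14).

41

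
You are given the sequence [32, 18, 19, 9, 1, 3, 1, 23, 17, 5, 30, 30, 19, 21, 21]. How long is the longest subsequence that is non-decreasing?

6

Track the smallest tail for each achievable length (allowing ties):
32 → extends → [32]
18 → replaces 32 → [18]
19 → extends → [18, 19]
9 → replaces 18 → [9, 19]
1 → replaces 9 → [1, 19]
3 → replaces 19 → [1, 3]
1 → replaces 3 → [1, 1]
23 → extends → [1, 1, 23]
17 → replaces 23 → [1, 1, 17]
5 → replaces 17 → [1, 1, 5]
30 → extends → [1, 1, 5, 30]
30 → extends → [1, 1, 5, 30, 30]
19 → replaces 30 → [1, 1, 5, 19, 30]
21 → replaces 30 → [1, 1, 5, 19, 21]
21 → extends → [1, 1, 5, 19, 21, 21]
Six tails, so the longest non-decreasing subsequence has length 6 (e.g. 1, 3, 17, 19, 21, 21).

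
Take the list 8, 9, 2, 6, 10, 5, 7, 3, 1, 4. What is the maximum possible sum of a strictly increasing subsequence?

27

Let S[i] be the best sum of a strictly increasing subsequence ending at i:
i:      1  2  3  4  5  6  7  8  9 10
a[i]:   8  9  2  6 10  5  7  3  1  4
S:      8 17  2  8 27  7 15  5  1  9
Maximum is 27 (e.g. 8 + 9 + 10).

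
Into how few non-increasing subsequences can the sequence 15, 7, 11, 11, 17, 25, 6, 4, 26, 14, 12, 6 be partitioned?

5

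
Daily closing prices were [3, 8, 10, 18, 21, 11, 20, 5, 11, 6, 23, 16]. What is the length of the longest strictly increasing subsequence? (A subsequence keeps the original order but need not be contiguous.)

6

Track the smallest tail for each achievable length (strict):
3 → extends → [3]
8 → extends → [3, 8]
10 → extends → [3, 8, 10]
18 → extends → [3, 8, 10, 18]
21 → extends → [3, 8, 10, 18, 21]
11 → replaces 18 → [3, 8, 10, 11, 21]
20 → replaces 21 → [3, 8, 10, 11, 20]
5 → replaces 8 → [3, 5, 10, 11, 20]
11 → already a tail → [3, 5, 10, 11, 20]
6 → replaces 10 → [3, 5, 6, 11, 20]
23 → extends → [3, 5, 6, 11, 20, 23]
16 → replaces 20 → [3, 5, 6, 11, 16, 23]
Six tails, so the longest strictly increasing subsequence has length 6 (e.g. 3, 8, 10, 18, 21, 23).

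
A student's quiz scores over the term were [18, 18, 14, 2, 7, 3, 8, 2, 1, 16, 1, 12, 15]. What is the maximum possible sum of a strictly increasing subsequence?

44

Let S[i] be the best sum of a strictly increasing subsequence ending at i:
i:      1  2  3  4  5  6  7  8  9 10 11 12 13
a[i]:  18 18 14  2  7  3  8  2  1 16  1 12 15
S:     18 18 14  2  9  5 17  2  1 33  1 29 44
Maximum is 44 (e.g. 2 + 7 + 8 + 12 + 15).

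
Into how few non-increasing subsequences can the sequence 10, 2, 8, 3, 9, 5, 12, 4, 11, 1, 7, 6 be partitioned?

4

The minimum number of non-increasing subsequences covering a sequence equals the length of its longest strictly increasing subsequence.
LIS length is 4 (e.g. 2, 8, 9, 12), so 4 piles are needed.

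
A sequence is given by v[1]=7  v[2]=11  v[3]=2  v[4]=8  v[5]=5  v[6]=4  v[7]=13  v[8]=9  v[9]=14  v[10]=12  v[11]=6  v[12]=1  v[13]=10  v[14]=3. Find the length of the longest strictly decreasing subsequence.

Negate each value so 'decreasing' becomes 'increasing', then run patience tails on the negated sequence:
-7 → extends → [-7]
-11 → replaces -7 → [-11]
-2 → extends → [-11, -2]
-8 → replaces -2 → [-11, -8]
-5 → extends → [-11, -8, -5]
-4 → extends → [-11, -8, -5, -4]
-13 → replaces -11 → [-13, -8, -5, -4]
-9 → replaces -8 → [-13, -9, -5, -4]
-14 → replaces -13 → [-14, -9, -5, -4]
-12 → replaces -9 → [-14, -12, -5, -4]
-6 → replaces -5 → [-14, -12, -6, -4]
-1 → extends → [-14, -12, -6, -4, -1]
-10 → replaces -6 → [-14, -12, -10, -4, -1]
-3 → replaces -1 → [-14, -12, -10, -4, -3]
Five tails, so the longest strictly decreasing subsequence of the original has length 5.

5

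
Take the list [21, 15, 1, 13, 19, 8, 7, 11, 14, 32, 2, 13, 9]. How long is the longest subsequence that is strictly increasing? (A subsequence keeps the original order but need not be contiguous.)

5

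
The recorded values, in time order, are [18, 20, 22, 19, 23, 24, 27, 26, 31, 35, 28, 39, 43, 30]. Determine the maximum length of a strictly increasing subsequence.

Let dp[i] be the length of the longest such subsequence ending at index i:
i:      1  2  3  4  5  6  7  8  9 10 11 12 13 14
a[i]:  18 20 22 19 23 24 27 26 31 35 28 39 43 30
dp:     1  2  3  2  4  5  6  6  7  8  7  9 10  8
Maximum dp value is 10.

10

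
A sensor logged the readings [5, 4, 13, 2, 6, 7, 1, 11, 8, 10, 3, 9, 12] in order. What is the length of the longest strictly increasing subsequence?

6

Track the smallest tail for each achievable length (strict):
5 → extends → [5]
4 → replaces 5 → [4]
13 → extends → [4, 13]
2 → replaces 4 → [2, 13]
6 → replaces 13 → [2, 6]
7 → extends → [2, 6, 7]
1 → replaces 2 → [1, 6, 7]
11 → extends → [1, 6, 7, 11]
8 → replaces 11 → [1, 6, 7, 8]
10 → extends → [1, 6, 7, 8, 10]
3 → replaces 6 → [1, 3, 7, 8, 10]
9 → replaces 10 → [1, 3, 7, 8, 9]
12 → extends → [1, 3, 7, 8, 9, 12]
Six tails, so the longest strictly increasing subsequence has length 6 (e.g. 5, 6, 7, 8, 10, 12).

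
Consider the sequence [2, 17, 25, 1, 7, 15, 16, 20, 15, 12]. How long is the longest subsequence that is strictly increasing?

5

Track the smallest tail for each achievable length (strict):
2 → extends → [2]
17 → extends → [2, 17]
25 → extends → [2, 17, 25]
1 → replaces 2 → [1, 17, 25]
7 → replaces 17 → [1, 7, 25]
15 → replaces 25 → [1, 7, 15]
16 → extends → [1, 7, 15, 16]
20 → extends → [1, 7, 15, 16, 20]
15 → already a tail → [1, 7, 15, 16, 20]
12 → replaces 15 → [1, 7, 12, 16, 20]
Five tails, so the longest strictly increasing subsequence has length 5 (e.g. 2, 7, 15, 16, 20).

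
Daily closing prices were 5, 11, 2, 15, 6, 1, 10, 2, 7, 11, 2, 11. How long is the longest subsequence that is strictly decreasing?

Negate each value so 'decreasing' becomes 'increasing', then run patience tails on the negated sequence:
-5 → extends → [-5]
-11 → replaces -5 → [-11]
-2 → extends → [-11, -2]
-15 → replaces -11 → [-15, -2]
-6 → replaces -2 → [-15, -6]
-1 → extends → [-15, -6, -1]
-10 → replaces -6 → [-15, -10, -1]
-2 → replaces -1 → [-15, -10, -2]
-7 → replaces -2 → [-15, -10, -7]
-11 → replaces -10 → [-15, -11, -7]
-2 → extends → [-15, -11, -7, -2]
-11 → already a tail → [-15, -11, -7, -2]
Four tails, so the longest strictly decreasing subsequence of the original has length 4.

4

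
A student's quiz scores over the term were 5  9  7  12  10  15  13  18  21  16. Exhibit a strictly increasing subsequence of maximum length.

5, 9, 12, 15, 18, 21

Patience tails give the LIS length; then backtrack through the dp parents:
5 → extends → [5]
9 → extends → [5, 9]
7 → replaces 9 → [5, 7]
12 → extends → [5, 7, 12]
10 → replaces 12 → [5, 7, 10]
15 → extends → [5, 7, 10, 15]
13 → replaces 15 → [5, 7, 10, 13]
18 → extends → [5, 7, 10, 13, 18]
21 → extends → [5, 7, 10, 13, 18, 21]
16 → replaces 18 → [5, 7, 10, 13, 16, 21]
Length 6; one witness is 5, 9, 12, 15, 18, 21.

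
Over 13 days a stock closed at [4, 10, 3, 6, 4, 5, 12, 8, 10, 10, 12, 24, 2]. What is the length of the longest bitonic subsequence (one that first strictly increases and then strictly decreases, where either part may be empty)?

inc[i] = longest strictly increasing subsequence ending at i; dec[i] = longest strictly decreasing subsequence starting at i:
i:      1  2  3  4  5  6  7  8  9 10 11 12 13
a[i]:   4 10  3  6  4  5 12  8 10 10 12 24  2
inc:    1  2  1  2  2  3  4  4  5  5  6  7  1
dec:    3  4  2  3  2  2  3  2  2  2  2  2  1
Best peak at i=12 (value 24): inc=7, dec=2, length 7+2−1 = 8.

8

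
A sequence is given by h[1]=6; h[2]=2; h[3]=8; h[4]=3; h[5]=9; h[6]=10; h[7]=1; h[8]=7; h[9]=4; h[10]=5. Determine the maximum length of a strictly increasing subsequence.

4

Track the smallest tail for each achievable length (strict):
6 → extends → [6]
2 → replaces 6 → [2]
8 → extends → [2, 8]
3 → replaces 8 → [2, 3]
9 → extends → [2, 3, 9]
10 → extends → [2, 3, 9, 10]
1 → replaces 2 → [1, 3, 9, 10]
7 → replaces 9 → [1, 3, 7, 10]
4 → replaces 7 → [1, 3, 4, 10]
5 → replaces 10 → [1, 3, 4, 5]
Four tails, so the longest strictly increasing subsequence has length 4 (e.g. 6, 8, 9, 10).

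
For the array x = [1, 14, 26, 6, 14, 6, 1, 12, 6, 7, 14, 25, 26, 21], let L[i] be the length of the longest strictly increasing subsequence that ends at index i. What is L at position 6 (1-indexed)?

dp[i] = 1 + max{dp[j] : j<i, x[j]<x[i]} (or 1 if no such j):
i:      1  2  3  4  5  6  7  8  9 10 11 12 13 14
x[i]:   1 14 26  6 14  6  1 12  6  7 14 25 26 21
dp:     1  2  3  2  3  2  1  3  2  3  4  5  6  5
At index 6 the value is 2.

2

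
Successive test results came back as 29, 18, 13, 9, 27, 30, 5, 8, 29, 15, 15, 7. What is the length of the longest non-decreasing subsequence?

Track the smallest tail for each achievable length (allowing ties):
29 → extends → [29]
18 → replaces 29 → [18]
13 → replaces 18 → [13]
9 → replaces 13 → [9]
27 → extends → [9, 27]
30 → extends → [9, 27, 30]
5 → replaces 9 → [5, 27, 30]
8 → replaces 27 → [5, 8, 30]
29 → replaces 30 → [5, 8, 29]
15 → replaces 29 → [5, 8, 15]
15 → extends → [5, 8, 15, 15]
7 → replaces 8 → [5, 7, 15, 15]
Four tails, so the longest non-decreasing subsequence has length 4 (e.g. 5, 8, 15, 15).

4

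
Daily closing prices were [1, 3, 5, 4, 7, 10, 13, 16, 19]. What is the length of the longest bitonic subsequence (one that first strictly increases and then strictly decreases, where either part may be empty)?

8

inc[i] = longest strictly increasing subsequence ending at i; dec[i] = longest strictly decreasing subsequence starting at i:
i:      1  2  3  4  5  6  7  8  9
a[i]:   1  3  5  4  7 10 13 16 19
inc:    1  2  3  3  4  5  6  7  8
dec:    1  1  2  1  1  1  1  1  1
Best peak at i=9 (value 19): inc=8, dec=1, length 8+1−1 = 8.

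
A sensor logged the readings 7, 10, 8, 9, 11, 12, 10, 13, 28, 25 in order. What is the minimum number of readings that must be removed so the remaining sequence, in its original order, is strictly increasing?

3

Fewest deletions = n − (longest strictly increasing subsequence).
Patience tails:
7 → extends → [7]
10 → extends → [7, 10]
8 → replaces 10 → [7, 8]
9 → extends → [7, 8, 9]
11 → extends → [7, 8, 9, 11]
12 → extends → [7, 8, 9, 11, 12]
10 → replaces 11 → [7, 8, 9, 10, 12]
13 → extends → [7, 8, 9, 10, 12, 13]
28 → extends → [7, 8, 9, 10, 12, 13, 28]
25 → replaces 28 → [7, 8, 9, 10, 12, 13, 25]
Longest strictly increasing subsequence has length 7, so deletions = 10 − 7 = 3.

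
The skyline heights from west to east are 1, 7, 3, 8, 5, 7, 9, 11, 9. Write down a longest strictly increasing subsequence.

Patience tails give the LIS length; then backtrack through the dp parents:
1 → extends → [1]
7 → extends → [1, 7]
3 → replaces 7 → [1, 3]
8 → extends → [1, 3, 8]
5 → replaces 8 → [1, 3, 5]
7 → extends → [1, 3, 5, 7]
9 → extends → [1, 3, 5, 7, 9]
11 → extends → [1, 3, 5, 7, 9, 11]
9 → already a tail → [1, 3, 5, 7, 9, 11]
Length 6; one witness is 1, 3, 5, 7, 9, 11.

1, 3, 5, 7, 9, 11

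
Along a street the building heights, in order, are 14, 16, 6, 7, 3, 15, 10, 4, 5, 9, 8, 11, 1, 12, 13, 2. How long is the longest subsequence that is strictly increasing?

Let dp[i] be the length of the longest such subsequence ending at index i:
i:      1  2  3  4  5  6  7  8  9 10 11 12 13 14 15 16
a[i]:  14 16  6  7  3 15 10  4  5  9  8 11  1 12 13  2
dp:     1  2  1  2  1  3  3  2  3  4  4  5  1  6  7  2
Maximum dp value is 7.

7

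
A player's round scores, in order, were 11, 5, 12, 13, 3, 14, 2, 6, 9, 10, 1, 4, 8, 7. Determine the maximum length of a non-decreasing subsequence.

Track the smallest tail for each achievable length (allowing ties):
11 → extends → [11]
5 → replaces 11 → [5]
12 → extends → [5, 12]
13 → extends → [5, 12, 13]
3 → replaces 5 → [3, 12, 13]
14 → extends → [3, 12, 13, 14]
2 → replaces 3 → [2, 12, 13, 14]
6 → replaces 12 → [2, 6, 13, 14]
9 → replaces 13 → [2, 6, 9, 14]
10 → replaces 14 → [2, 6, 9, 10]
1 → replaces 2 → [1, 6, 9, 10]
4 → replaces 6 → [1, 4, 9, 10]
8 → replaces 9 → [1, 4, 8, 10]
7 → replaces 8 → [1, 4, 7, 10]
Four tails, so the longest non-decreasing subsequence has length 4 (e.g. 11, 12, 13, 14).

4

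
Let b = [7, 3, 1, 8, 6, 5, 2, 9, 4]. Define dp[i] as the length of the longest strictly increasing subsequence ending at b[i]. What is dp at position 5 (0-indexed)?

2

dp[i] = 1 + max{dp[j] : j<i, b[j]<b[i]} (or 1 if no such j):
i:     0 1 2 3 4 5 6 7 8
b[i]:  7 3 1 8 6 5 2 9 4
dp:    1 1 1 2 2 2 2 3 3
At index 5 the value is 2.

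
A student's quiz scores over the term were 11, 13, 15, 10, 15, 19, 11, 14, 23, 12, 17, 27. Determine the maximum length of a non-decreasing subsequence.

7

Let dp[i] be the length of the longest such subsequence ending at index i:
i:      1  2  3  4  5  6  7  8  9 10 11 12
a[i]:  11 13 15 10 15 19 11 14 23 12 17 27
dp:     1  2  3  1  4  5  2  3  6  3  5  7
Maximum dp value is 7.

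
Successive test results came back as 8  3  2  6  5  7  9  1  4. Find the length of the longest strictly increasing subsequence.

4

Track the smallest tail for each achievable length (strict):
8 → extends → [8]
3 → replaces 8 → [3]
2 → replaces 3 → [2]
6 → extends → [2, 6]
5 → replaces 6 → [2, 5]
7 → extends → [2, 5, 7]
9 → extends → [2, 5, 7, 9]
1 → replaces 2 → [1, 5, 7, 9]
4 → replaces 5 → [1, 4, 7, 9]
Four tails, so the longest strictly increasing subsequence has length 4 (e.g. 3, 6, 7, 9).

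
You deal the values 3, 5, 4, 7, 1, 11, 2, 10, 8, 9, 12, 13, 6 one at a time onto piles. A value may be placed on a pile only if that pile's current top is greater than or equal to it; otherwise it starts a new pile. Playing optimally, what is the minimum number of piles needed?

The minimum number of non-increasing subsequences covering a sequence equals the length of its longest strictly increasing subsequence.
LIS length is 7 (e.g. 3, 5, 7, 8, 9, 12, 13), so 7 piles are needed.

7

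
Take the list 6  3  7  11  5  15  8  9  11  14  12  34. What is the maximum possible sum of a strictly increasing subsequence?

Let S[i] be the best sum of a strictly increasing subsequence ending at i:
i:      1  2  3  4  5  6  7  8  9 10 11 12
a[i]:   6  3  7 11  5 15  8  9 11 14 12 34
S:      6  3 13 24  8 39 21 30 41 55 53 89
Maximum is 89 (e.g. 6 + 7 + 8 + 9 + 11 + 14 + 34).

89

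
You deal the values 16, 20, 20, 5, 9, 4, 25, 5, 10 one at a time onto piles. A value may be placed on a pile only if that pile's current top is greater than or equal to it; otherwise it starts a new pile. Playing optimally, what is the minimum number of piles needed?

3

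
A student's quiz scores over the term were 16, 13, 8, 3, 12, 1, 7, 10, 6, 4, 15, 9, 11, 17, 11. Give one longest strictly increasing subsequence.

3, 7, 10, 15, 17

Patience tails give the LIS length; then backtrack through the dp parents:
16 → extends → [16]
13 → replaces 16 → [13]
8 → replaces 13 → [8]
3 → replaces 8 → [3]
12 → extends → [3, 12]
1 → replaces 3 → [1, 12]
7 → replaces 12 → [1, 7]
10 → extends → [1, 7, 10]
6 → replaces 7 → [1, 6, 10]
4 → replaces 6 → [1, 4, 10]
15 → extends → [1, 4, 10, 15]
9 → replaces 10 → [1, 4, 9, 15]
11 → replaces 15 → [1, 4, 9, 11]
17 → extends → [1, 4, 9, 11, 17]
11 → already a tail → [1, 4, 9, 11, 17]
Length 5; one witness is 3, 7, 10, 15, 17.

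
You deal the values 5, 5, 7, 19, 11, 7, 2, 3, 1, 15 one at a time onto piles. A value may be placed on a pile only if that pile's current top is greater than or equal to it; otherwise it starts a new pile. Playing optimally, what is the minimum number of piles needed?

Place each on the leftmost legal pile:
5 → new pile 1 (tops now [5])
5 → pile 1 (tops now [5])
7 → new pile 2 (tops now [5, 7])
19 → new pile 3 (tops now [5, 7, 19])
11 → pile 3 (tops now [5, 7, 11])
7 → pile 2 (tops now [5, 7, 11])
2 → pile 1 (tops now [2, 7, 11])
3 → pile 2 (tops now [2, 3, 11])
1 → pile 1 (tops now [1, 3, 11])
15 → new pile 4 (tops now [1, 3, 11, 15])
Four piles.

4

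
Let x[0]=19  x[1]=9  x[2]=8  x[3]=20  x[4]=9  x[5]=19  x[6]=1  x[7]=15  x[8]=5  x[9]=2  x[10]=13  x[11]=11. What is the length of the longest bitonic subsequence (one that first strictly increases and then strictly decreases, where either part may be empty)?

6

inc[i] = longest strictly increasing subsequence ending at i; dec[i] = longest strictly decreasing subsequence starting at i:
i:      0  1  2  3  4  5  6  7  8  9 10 11
x[i]:  19  9  8 20  9 19  1 15  5  2 13 11
inc:    1  1  1  2  2  3  1  3  2  2  3  3
dec:    5  4  3  5  3  4  1  3  2  1  2  1
Best peak at i=3 (value 20): inc=2, dec=5, length 2+5−1 = 6.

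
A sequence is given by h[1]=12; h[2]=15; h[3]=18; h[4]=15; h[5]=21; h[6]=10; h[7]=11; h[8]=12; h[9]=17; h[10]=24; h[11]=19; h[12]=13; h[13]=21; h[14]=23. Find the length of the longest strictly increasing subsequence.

Let dp[i] be the length of the longest such subsequence ending at index i:
i:      1  2  3  4  5  6  7  8  9 10 11 12 13 14
h[i]:  12 15 18 15 21 10 11 12 17 24 19 13 21 23
dp:     1  2  3  2  4  1  2  3  4  5  5  4  6  7
Maximum dp value is 7.

7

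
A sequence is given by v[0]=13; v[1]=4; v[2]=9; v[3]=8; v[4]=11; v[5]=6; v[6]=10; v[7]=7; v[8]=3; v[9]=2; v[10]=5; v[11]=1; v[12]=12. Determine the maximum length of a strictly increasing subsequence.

4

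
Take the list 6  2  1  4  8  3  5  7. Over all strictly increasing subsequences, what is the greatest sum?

Let S[i] be the best sum of a strictly increasing subsequence ending at i:
i:      1  2  3  4  5  6  7  8
a[i]:   6  2  1  4  8  3  5  7
S:      6  2  1  6 14  5 11 18
Maximum is 18 (e.g. 2 + 4 + 5 + 7).

18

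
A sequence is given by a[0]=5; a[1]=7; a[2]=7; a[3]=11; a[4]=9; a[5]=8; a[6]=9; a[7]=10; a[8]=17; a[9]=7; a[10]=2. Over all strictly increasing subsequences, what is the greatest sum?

Let S[i] be the best sum of a strictly increasing subsequence ending at i:
i:      0  1  2  3  4  5  6  7  8  9 10
a[i]:   5  7  7 11  9  8  9 10 17  7  2
S:      5 12 12 23 21 20 29 39 56 12  2
Maximum is 56 (e.g. 5 + 7 + 8 + 9 + 10 + 17).

56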